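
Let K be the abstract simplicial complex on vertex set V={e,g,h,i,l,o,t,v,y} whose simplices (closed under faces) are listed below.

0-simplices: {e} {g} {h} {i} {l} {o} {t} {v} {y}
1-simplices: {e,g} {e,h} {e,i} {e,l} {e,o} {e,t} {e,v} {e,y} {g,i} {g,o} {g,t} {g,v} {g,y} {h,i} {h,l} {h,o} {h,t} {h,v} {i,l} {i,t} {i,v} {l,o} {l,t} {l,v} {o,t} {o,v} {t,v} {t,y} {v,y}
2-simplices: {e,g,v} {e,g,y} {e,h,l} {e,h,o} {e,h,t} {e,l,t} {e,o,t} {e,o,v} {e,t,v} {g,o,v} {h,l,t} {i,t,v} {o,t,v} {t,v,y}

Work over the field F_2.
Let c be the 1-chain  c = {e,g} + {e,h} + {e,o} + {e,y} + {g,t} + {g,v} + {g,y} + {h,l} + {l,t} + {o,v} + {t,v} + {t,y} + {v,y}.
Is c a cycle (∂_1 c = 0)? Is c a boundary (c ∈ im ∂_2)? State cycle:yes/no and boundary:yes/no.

cycle:yes boundary:no

n_0=9 n_1=29 n_2=14  [Z2]
∂1: piv[eg,eh,ei,el,eo,et,ev,ey] rk=8  ker:gi,go,gt,gv,gy,hi,hl,ho,ht,hv,il,it,iv,lo,lt,lv,ot,ov,tv,ty,vy
∂2: piv[egv,egy,ehl,eho,eht,elt,eot,eov,etv,gov,itv,tvy] rk=12  ker:hlt,otv
∂1c = 0
c vs im∂2: residual ≠ 0 ⇒ not boundary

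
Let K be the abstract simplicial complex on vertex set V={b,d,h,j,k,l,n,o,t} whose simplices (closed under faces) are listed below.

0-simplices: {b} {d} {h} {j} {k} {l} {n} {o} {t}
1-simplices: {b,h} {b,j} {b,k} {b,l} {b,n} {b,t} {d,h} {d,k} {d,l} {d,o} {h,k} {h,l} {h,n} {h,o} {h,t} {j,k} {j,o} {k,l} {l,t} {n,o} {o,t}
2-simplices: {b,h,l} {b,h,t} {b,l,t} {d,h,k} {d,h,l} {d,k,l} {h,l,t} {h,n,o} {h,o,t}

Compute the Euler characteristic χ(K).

χ(K)=-3

n_0=9 n_1=21 n_2=9
χ=+9−21+9=-3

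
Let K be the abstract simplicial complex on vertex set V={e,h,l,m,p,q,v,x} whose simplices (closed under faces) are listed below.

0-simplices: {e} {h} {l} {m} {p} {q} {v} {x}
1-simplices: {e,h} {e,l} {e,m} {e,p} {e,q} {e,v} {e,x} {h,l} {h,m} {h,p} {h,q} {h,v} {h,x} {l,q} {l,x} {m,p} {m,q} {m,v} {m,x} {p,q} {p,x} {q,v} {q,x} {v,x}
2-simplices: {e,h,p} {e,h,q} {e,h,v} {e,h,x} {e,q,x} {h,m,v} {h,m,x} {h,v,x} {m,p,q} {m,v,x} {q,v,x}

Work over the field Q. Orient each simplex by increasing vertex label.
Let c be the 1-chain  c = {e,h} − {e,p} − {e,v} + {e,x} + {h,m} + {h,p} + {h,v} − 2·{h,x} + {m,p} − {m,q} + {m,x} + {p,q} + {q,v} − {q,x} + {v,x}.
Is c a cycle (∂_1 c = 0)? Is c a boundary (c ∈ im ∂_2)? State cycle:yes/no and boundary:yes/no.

cycle:yes boundary:yes

n_0=8 n_1=24 n_2=11  [Q]
∂1: piv[eh,el,em,ep,eq,ev,ex] rk=7  ker:hl,hm,hp,hq,hv,hx,lq,lx,mp,mq,mv,mx,pq,px,qv,qx,vx
∂2: piv[ehp,ehq,ehv,ehx,eqx,hmv,hmx,hvx,mpq,qvx] rk=10  ker:mvx
∂1c = 0
c vs im∂2: reduces to 0 ⇒ boundary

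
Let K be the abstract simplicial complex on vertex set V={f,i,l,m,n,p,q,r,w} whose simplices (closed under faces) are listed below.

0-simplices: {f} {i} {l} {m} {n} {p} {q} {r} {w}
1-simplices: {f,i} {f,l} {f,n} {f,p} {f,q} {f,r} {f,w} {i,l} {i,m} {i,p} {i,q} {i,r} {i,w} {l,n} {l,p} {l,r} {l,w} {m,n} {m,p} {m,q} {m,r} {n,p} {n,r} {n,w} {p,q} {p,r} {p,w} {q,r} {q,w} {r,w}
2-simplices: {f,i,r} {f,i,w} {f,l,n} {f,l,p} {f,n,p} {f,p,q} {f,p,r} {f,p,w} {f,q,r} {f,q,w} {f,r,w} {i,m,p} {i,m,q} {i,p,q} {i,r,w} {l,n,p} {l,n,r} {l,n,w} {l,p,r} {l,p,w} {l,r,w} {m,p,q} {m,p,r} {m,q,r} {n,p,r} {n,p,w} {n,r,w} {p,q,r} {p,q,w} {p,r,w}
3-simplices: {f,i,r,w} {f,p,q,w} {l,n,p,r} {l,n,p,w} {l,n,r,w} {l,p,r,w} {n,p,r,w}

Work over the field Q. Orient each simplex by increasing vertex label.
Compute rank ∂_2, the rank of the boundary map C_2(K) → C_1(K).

n_0=9 n_1=30 n_2=30 n_3=7  [Q]
∂1: piv[fi,fl,fn,fp,fq,fr,fw,im] rk=8  ker:il,ip,iq,ir,iw,ln,lp,lr,lw,mn,mp,mq,mr,np,nr,nw,pq,pr,pw,qr,qw,rw
∂2: piv[fir,fiw,fln,flp,fnp,fpq,fpr,fpw,fqr,fqw,frw,imp,imq,ipq,lnr,lnw,lpr,lpw,mpr] rk=19  ker:irw,lnp,lrw,mpq,mqr,npr,npw,nrw,pqr,pqw,prw
∂3: piv[firw,fpqw,lnpr,lnpw,lnrw,lprw] rk=6  ker:nprw
rk∂_2=19

rank∂_2=19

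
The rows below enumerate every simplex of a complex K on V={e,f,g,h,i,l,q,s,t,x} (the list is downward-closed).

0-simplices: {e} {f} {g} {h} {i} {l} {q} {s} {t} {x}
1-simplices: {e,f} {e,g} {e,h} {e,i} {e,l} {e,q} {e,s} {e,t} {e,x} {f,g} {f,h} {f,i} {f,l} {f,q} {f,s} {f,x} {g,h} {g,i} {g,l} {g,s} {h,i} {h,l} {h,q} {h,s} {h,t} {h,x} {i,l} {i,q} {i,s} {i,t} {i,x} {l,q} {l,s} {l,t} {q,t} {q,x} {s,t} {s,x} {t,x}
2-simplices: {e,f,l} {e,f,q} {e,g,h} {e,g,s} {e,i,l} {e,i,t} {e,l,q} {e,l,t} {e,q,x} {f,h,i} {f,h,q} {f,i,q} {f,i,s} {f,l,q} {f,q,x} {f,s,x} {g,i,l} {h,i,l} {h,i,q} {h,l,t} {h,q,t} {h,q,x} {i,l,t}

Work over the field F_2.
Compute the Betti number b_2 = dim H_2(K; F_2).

n_0=10 n_1=39 n_2=23  [Z2]
∂1: piv[ef,eg,eh,ei,el,eq,es,et,ex] rk=9  ker:fg,fh,fi,fl,fq,fs,fx,gh,gi,gl,gs,hi,hl,hq,hs,ht,hx,il,iq,is,it,ix,lq,ls,lt,qt,qx,st,sx,tx
∂2: piv[efl,efq,egh,egs,eil,eit,elq,elt,eqx,fhi,fhq,fiq,fis,fqx,fsx,gil,hil,hlt,hqt,hqx] rk=20  ker:flq,hiq,ilt
b_2=(23−20)−0=3

b_2=3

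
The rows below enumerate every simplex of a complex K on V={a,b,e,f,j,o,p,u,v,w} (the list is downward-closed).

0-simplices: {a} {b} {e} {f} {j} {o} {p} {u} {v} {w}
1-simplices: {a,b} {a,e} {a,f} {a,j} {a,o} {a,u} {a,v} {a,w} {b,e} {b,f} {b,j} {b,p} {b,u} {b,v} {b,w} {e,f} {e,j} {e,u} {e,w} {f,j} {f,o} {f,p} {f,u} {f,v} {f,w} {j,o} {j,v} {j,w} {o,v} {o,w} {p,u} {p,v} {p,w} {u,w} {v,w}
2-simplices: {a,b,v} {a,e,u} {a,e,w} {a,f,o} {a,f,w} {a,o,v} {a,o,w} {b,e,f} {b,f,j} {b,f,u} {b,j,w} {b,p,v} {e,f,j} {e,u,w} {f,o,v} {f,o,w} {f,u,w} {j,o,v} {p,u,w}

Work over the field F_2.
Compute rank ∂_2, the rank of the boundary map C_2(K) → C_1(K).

n_0=10 n_1=35 n_2=19  [Z2]
∂1: piv[ab,ae,af,aj,ao,au,av,aw,bp] rk=9  ker:be,bf,bj,bu,bv,bw,ef,ej,eu,ew,fj,fo,fp,fu,fv,fw,jo,jv,jw,ov,ow,pu,pv,pw,uw,vw
∂2: piv[abv,aeu,aew,afo,afw,aov,aow,bef,bfj,bfu,bjw,bpv,efj,euw,fov,fuw,jov,puw] rk=18  ker:fow
rk∂_2=18

rank∂_2=18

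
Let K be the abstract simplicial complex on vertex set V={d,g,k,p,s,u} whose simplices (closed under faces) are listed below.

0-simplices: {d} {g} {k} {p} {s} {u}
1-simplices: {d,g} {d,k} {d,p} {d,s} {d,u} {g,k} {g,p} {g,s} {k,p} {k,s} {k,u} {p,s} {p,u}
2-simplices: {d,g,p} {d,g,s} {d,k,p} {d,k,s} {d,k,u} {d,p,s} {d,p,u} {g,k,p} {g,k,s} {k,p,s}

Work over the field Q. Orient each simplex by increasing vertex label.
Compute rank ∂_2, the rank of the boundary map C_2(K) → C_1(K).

rank∂_2=8

n_0=6 n_1=13 n_2=10  [Q]
∂1: piv[dg,dk,dp,ds,du] rk=5  ker:gk,gp,gs,kp,ks,ku,ps,pu
∂2: piv[dgp,dgs,dkp,dks,dku,dps,dpu,gkp] rk=8  ker:gks,kps
rk∂_2=8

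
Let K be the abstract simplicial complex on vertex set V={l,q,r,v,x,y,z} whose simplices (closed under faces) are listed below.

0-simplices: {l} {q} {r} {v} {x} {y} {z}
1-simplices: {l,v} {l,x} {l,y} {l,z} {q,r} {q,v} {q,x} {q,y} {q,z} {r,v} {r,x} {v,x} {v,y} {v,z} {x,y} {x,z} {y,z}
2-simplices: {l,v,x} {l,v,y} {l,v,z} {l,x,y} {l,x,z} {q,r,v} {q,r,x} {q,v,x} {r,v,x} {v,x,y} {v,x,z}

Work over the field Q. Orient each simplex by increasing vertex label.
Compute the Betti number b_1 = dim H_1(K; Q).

b_1=3

n_0=7 n_1=17 n_2=11  [Q]
∂1: piv[lv,lx,ly,lz,qr,qv] rk=6  ker:qx,qy,qz,rv,rx,vx,vy,vz,xy,xz,yz
∂2: piv[lvx,lvy,lvz,lxy,lxz,qrv,qrx,qvx] rk=8  ker:rvx,vxy,vxz
b_1=(17−6)−8=3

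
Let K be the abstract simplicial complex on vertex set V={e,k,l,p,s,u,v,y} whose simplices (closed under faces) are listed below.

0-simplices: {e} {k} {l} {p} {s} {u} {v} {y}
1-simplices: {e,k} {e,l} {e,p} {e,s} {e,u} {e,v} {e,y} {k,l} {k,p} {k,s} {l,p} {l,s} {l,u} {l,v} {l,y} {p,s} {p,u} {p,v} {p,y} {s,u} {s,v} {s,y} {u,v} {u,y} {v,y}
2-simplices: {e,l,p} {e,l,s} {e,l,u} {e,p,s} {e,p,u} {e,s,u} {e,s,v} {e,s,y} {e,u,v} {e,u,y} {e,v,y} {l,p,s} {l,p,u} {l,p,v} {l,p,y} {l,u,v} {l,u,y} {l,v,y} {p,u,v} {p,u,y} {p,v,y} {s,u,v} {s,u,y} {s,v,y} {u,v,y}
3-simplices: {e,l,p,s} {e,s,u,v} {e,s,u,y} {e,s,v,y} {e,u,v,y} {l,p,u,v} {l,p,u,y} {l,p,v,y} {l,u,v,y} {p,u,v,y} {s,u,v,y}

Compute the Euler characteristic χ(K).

χ(K)=-3

n_0=8 n_1=25 n_2=25 n_3=11
χ=+8−25+25−11=-3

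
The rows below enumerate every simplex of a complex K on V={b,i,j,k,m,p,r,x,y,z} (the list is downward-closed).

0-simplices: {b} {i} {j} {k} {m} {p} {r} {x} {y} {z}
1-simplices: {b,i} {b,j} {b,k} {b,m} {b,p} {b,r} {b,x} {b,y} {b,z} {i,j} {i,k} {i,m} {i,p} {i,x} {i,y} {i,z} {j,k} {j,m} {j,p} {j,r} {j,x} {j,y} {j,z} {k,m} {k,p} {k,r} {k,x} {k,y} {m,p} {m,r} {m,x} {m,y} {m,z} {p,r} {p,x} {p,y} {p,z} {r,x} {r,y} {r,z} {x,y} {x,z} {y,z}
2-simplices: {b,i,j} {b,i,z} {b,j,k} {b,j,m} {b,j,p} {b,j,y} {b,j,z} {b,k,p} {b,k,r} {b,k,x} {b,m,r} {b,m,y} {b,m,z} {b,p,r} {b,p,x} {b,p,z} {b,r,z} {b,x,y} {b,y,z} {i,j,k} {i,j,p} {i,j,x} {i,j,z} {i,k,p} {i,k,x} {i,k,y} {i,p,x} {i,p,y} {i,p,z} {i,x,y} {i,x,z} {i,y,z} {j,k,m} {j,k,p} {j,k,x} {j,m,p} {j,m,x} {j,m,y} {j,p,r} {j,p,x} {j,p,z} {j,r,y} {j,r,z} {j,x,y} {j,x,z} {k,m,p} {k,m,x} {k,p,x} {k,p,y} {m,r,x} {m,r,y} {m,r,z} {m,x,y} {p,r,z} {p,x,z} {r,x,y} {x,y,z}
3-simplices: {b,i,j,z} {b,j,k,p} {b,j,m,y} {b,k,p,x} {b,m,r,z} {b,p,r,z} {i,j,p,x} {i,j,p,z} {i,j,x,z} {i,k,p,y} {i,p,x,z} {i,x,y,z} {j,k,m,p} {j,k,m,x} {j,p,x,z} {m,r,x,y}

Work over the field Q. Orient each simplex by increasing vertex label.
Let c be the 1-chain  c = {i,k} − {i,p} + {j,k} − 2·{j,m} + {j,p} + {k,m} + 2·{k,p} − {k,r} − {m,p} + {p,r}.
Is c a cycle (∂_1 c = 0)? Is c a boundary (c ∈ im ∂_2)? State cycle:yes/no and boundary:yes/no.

n_0=10 n_1=43 n_2=57 n_3=16  [Q]
∂1: piv[bi,bj,bk,bm,bp,br,bx,by,bz] rk=9  ker:ij,ik,im,ip,ix,iy,iz,jk,jm,jp,jr,jx,jy,jz,km,kp,kr,kx,ky,mp,mr,mx,my,mz,pr,px,py,pz,rx,ry,rz,xy,xz,yz
∂2: piv[bij,biz,bjk,bjm,bjp,bjy,bjz,bkp,bkr,bkx,bmr,bmy,bmz,bpr,bpx,bpz,brz,bxy,byz,ijk,ijp,ijx,ikx,iky,ipy,ixy,ixz,jkm,jmp,jmx,jpr,jry,mrx] rk=33  ker:ijz,ikp,ipx,ipz,iyz,jkp,jkx,jmy,jpx,jpz,jrz,jxy,jxz,kmp,kmx,kpx,kpy,mry,mrz,mxy,prz,pxz,rxy,xyz
∂3: piv[bijz,bjkp,bjmy,bkpx,bmrz,bprz,ijpx,ijpz,ijxz,ikpy,ipxz,ixyz,jkmp,jkmx,mrxy] rk=15  ker:jpxz
∂1c = 0
c vs im∂2: reduces to 0 ⇒ boundary

cycle:yes boundary:yes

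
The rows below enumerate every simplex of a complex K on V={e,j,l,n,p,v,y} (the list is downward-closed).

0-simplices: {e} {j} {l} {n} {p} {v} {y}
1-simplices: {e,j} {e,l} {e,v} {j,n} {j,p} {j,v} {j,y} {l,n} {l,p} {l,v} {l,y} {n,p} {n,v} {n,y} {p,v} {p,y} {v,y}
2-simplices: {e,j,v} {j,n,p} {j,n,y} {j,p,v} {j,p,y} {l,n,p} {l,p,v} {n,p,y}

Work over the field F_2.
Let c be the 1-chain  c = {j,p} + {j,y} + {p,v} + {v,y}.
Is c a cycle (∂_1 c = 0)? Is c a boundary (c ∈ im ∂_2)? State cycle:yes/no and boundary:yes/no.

n_0=7 n_1=17 n_2=8  [Z2]
∂1: piv[ej,el,ev,jn,jp,jy] rk=6  ker:jv,ln,lp,lv,ly,np,nv,ny,pv,py,vy
∂2: piv[ejv,jnp,jny,jpv,jpy,lnp,lpv] rk=7  ker:npy
∂1c = 0
c vs im∂2: residual ≠ 0 ⇒ not boundary

cycle:yes boundary:no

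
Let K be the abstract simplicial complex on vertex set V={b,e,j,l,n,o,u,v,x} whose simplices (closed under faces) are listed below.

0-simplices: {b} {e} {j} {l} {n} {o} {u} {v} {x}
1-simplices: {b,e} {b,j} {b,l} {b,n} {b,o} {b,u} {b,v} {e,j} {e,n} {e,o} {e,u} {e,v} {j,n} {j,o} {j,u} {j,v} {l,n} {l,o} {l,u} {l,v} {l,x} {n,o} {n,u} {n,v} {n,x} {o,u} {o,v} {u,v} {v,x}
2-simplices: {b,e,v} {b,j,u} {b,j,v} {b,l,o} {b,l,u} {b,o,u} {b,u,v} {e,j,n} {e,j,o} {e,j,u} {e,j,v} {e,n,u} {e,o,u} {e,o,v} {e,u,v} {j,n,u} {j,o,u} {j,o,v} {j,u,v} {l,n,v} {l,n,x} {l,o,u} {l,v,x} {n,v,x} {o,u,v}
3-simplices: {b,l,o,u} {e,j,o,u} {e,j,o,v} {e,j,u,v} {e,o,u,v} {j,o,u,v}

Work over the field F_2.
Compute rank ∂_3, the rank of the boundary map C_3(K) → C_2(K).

n_0=9 n_1=29 n_2=25 n_3=6  [Z2]
∂1: piv[be,bj,bl,bn,bo,bu,bv,lx] rk=8  ker:ej,en,eo,eu,ev,jn,jo,ju,jv,ln,lo,lu,lv,no,nu,nv,nx,ou,ov,uv,vx
∂2: piv[bev,bju,bjv,blo,blu,bou,buv,ejn,ejo,eju,ejv,enu,eou,eov,lnv,lnx,lvx] rk=17  ker:euv,jnu,jou,jov,juv,lou,nvx,ouv
∂3: piv[blou,ejou,ejov,ejuv,eouv] rk=5  ker:jouv
rk∂_3=5

rank∂_3=5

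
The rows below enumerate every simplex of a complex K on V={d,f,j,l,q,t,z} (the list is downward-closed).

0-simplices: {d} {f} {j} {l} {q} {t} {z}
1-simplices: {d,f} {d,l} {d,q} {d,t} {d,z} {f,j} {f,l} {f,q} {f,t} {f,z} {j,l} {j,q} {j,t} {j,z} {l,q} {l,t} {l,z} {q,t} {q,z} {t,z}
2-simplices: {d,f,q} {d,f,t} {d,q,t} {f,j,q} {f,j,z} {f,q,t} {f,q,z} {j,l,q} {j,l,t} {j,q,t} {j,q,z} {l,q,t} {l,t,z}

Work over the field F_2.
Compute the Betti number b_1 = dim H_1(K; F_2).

b_1=4

n_0=7 n_1=20 n_2=13  [Z2]
∂1: piv[df,dl,dq,dt,dz,fj] rk=6  ker:fl,fq,ft,fz,jl,jq,jt,jz,lq,lt,lz,qt,qz,tz
∂2: piv[dfq,dft,dqt,fjq,fjz,fqz,jlq,jlt,jqt,ltz] rk=10  ker:fqt,jqz,lqt
b_1=(20−6)−10=4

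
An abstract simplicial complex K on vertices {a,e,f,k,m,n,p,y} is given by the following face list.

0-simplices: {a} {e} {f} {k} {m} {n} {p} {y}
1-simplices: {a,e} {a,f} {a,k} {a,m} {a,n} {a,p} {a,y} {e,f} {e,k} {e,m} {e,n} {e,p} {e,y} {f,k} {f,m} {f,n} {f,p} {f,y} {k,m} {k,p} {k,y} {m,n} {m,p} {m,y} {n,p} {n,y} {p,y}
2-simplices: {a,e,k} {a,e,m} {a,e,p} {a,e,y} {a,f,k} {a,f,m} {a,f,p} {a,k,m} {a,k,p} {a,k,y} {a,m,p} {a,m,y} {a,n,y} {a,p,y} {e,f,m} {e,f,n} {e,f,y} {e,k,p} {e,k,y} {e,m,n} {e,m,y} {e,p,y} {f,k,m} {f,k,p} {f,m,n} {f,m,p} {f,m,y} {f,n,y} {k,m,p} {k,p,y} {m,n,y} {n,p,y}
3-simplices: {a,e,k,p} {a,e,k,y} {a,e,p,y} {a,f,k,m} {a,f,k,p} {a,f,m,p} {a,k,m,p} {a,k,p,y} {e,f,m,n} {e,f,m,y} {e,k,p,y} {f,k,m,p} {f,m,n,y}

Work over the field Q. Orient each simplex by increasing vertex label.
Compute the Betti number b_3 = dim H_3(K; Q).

b_3=2

n_0=8 n_1=27 n_2=32 n_3=13  [Q]
∂1: piv[ae,af,ak,am,an,ap,ay] rk=7  ker:ef,ek,em,en,ep,ey,fk,fm,fn,fp,fy,km,kp,ky,mn,mp,my,np,ny,py
∂2: piv[aek,aem,aep,aey,afk,afm,afp,akm,akp,aky,amp,amy,any,apy,efm,efn,efy,emn,fny,npy] rk=20  ker:ekp,eky,emy,epy,fkm,fkp,fmn,fmp,fmy,kmp,kpy,mny
∂3: piv[aekp,aeky,aepy,afkm,afkp,afmp,akmp,akpy,efmn,efmy,fmny] rk=11  ker:ekpy,fkmp
b_3=(13−11)−0=2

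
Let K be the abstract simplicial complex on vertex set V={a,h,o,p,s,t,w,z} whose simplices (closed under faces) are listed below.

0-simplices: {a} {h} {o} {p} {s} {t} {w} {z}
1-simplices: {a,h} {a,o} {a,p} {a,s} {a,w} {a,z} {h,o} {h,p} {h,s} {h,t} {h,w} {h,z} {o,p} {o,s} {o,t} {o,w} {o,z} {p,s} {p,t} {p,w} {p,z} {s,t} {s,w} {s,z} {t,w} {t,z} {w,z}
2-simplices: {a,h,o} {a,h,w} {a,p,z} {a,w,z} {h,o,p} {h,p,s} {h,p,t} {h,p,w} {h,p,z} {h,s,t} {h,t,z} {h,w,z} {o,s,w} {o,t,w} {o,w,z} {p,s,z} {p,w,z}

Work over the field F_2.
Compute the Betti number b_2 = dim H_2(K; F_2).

b_2=1

n_0=8 n_1=27 n_2=17  [Z2]
∂1: piv[ah,ao,ap,as,aw,az,ht] rk=7  ker:ho,hp,hs,hw,hz,op,os,ot,ow,oz,ps,pt,pw,pz,st,sw,sz,tw,tz,wz
∂2: piv[aho,ahw,apz,awz,hop,hps,hpt,hpw,hpz,hst,htz,hwz,osw,otw,owz,psz] rk=16  ker:pwz
b_2=(17−16)−0=1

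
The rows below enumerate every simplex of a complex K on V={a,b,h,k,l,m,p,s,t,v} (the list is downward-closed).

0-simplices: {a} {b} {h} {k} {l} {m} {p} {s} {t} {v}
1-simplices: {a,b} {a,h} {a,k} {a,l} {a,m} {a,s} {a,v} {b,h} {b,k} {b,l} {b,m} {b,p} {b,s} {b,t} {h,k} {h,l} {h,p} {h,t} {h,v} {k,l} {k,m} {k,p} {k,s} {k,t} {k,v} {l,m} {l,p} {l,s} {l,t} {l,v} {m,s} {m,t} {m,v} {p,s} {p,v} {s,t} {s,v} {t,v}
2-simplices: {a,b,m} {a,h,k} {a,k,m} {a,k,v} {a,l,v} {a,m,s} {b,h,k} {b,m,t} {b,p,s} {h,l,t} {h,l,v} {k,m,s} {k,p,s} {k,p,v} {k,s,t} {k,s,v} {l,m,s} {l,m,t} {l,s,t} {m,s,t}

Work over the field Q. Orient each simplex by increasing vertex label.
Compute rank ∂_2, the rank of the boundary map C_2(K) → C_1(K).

rank∂_2=19

n_0=10 n_1=38 n_2=20  [Q]
∂1: piv[ab,ah,ak,al,am,as,av,bp,bt] rk=9  ker:bh,bk,bl,bm,bs,hk,hl,hp,ht,hv,kl,km,kp,ks,kt,kv,lm,lp,ls,lt,lv,ms,mt,mv,ps,pv,st,sv,tv
∂2: piv[abm,ahk,akm,akv,alv,ams,bhk,bmt,bps,hlt,hlv,kms,kps,kpv,kst,ksv,lms,lmt,lst] rk=19  ker:mst
rk∂_2=19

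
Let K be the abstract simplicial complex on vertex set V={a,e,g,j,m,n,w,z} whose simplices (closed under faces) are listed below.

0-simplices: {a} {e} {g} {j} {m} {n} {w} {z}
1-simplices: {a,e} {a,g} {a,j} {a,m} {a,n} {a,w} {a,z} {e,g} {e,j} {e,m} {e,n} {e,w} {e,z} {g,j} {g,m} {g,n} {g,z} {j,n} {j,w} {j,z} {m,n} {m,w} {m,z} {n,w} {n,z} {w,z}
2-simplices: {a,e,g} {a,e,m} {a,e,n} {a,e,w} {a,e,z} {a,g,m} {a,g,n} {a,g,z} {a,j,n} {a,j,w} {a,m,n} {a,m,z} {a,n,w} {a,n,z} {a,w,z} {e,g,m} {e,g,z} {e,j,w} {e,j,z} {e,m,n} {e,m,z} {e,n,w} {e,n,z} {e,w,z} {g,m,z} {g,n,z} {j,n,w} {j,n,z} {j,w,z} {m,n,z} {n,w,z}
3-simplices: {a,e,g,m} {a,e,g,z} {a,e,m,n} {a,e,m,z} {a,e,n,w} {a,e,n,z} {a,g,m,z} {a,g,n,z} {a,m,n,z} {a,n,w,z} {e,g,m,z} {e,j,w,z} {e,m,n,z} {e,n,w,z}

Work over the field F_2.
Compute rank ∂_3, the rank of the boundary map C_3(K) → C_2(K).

n_0=8 n_1=26 n_2=31 n_3=14  [Z2]
∂1: piv[ae,ag,aj,am,an,aw,az] rk=7  ker:eg,ej,em,en,ew,ez,gj,gm,gn,gz,jn,jw,jz,mn,mw,mz,nw,nz,wz
∂2: piv[aeg,aem,aen,aew,aez,agm,agn,agz,ajn,ajw,amn,amz,anw,anz,awz,ejw,ejz] rk=17  ker:egm,egz,emn,emz,enw,enz,ewz,gmz,gnz,jnw,jnz,jwz,mnz,nwz
∂3: piv[aegm,aegz,aemn,aemz,aenw,aenz,agmz,agnz,amnz,anwz,ejwz,enwz] rk=12  ker:egmz,emnz
rk∂_3=12

rank∂_3=12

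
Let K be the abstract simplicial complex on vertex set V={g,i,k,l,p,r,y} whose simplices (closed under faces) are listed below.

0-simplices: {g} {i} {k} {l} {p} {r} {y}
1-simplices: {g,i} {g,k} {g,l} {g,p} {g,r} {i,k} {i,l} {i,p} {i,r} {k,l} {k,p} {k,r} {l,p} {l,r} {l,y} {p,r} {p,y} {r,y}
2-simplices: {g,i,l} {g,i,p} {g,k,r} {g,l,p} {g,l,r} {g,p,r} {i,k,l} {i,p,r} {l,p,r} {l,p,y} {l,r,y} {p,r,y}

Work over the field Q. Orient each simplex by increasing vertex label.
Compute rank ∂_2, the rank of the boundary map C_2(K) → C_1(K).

n_0=7 n_1=18 n_2=12  [Q]
∂1: piv[gi,gk,gl,gp,gr,ly] rk=6  ker:ik,il,ip,ir,kl,kp,kr,lp,lr,pr,py,ry
∂2: piv[gil,gip,gkr,glp,glr,gpr,ikl,ipr,lpy,lry] rk=10  ker:lpr,pry
rk∂_2=10

rank∂_2=10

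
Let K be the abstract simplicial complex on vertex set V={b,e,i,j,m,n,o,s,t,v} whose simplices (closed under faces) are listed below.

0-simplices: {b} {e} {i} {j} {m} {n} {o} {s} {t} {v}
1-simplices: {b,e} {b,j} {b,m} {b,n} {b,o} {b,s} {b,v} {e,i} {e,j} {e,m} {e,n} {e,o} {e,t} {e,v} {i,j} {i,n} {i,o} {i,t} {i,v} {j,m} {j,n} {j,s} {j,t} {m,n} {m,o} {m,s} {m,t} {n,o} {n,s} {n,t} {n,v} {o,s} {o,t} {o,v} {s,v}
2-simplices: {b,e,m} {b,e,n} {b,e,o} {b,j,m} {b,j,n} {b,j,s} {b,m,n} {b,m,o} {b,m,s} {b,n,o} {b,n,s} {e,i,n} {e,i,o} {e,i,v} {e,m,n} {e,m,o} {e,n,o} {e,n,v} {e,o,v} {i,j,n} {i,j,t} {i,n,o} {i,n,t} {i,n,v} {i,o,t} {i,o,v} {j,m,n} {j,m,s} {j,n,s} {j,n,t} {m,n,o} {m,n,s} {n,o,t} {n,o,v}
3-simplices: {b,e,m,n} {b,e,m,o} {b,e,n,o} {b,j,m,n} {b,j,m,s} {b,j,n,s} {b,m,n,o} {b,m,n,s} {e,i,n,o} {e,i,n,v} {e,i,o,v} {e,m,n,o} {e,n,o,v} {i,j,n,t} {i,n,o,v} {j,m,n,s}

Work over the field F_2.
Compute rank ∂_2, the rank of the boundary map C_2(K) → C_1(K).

n_0=10 n_1=35 n_2=34 n_3=16  [Z2]
∂1: piv[be,bj,bm,bn,bo,bs,bv,ei,et] rk=9  ker:ej,em,en,eo,ev,ij,in,io,it,iv,jm,jn,js,jt,mn,mo,ms,mt,no,ns,nt,nv,os,ot,ov,sv
∂2: piv[bem,ben,beo,bjm,bjn,bjs,bmn,bmo,bms,bno,bns,ein,eio,eiv,env,eov,ijn,ijt,int,iot] rk=20  ker:emn,emo,eno,ino,inv,iov,jmn,jms,jns,jnt,mno,mns,not,nov
∂3: piv[bemn,bemo,beno,bjmn,bjms,bjns,bmno,bmns,eino,einv,eiov,enov,ijnt] rk=13  ker:emno,inov,jmns
rk∂_2=20

rank∂_2=20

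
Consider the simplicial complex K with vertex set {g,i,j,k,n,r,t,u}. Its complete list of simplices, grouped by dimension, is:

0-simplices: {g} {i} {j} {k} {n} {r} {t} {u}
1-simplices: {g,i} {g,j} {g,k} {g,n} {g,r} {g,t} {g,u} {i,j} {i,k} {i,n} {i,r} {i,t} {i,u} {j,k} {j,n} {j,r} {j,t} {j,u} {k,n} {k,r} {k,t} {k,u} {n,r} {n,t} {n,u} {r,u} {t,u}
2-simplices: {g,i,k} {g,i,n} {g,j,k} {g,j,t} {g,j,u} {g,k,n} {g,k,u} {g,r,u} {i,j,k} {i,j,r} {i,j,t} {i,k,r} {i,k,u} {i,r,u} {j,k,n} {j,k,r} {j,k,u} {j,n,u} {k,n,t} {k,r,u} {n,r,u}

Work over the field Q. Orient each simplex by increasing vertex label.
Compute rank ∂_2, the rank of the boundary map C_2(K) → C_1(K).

n_0=8 n_1=27 n_2=21  [Q]
∂1: piv[gi,gj,gk,gn,gr,gt,gu] rk=7  ker:ij,ik,in,ir,it,iu,jk,jn,jr,jt,ju,kn,kr,kt,ku,nr,nt,nu,ru,tu
∂2: piv[gik,gin,gjk,gjt,gju,gkn,gku,gru,ijk,ijr,ijt,ikr,iku,iru,jkn,jnu,knt,nru] rk=18  ker:jkr,jku,kru
rk∂_2=18

rank∂_2=18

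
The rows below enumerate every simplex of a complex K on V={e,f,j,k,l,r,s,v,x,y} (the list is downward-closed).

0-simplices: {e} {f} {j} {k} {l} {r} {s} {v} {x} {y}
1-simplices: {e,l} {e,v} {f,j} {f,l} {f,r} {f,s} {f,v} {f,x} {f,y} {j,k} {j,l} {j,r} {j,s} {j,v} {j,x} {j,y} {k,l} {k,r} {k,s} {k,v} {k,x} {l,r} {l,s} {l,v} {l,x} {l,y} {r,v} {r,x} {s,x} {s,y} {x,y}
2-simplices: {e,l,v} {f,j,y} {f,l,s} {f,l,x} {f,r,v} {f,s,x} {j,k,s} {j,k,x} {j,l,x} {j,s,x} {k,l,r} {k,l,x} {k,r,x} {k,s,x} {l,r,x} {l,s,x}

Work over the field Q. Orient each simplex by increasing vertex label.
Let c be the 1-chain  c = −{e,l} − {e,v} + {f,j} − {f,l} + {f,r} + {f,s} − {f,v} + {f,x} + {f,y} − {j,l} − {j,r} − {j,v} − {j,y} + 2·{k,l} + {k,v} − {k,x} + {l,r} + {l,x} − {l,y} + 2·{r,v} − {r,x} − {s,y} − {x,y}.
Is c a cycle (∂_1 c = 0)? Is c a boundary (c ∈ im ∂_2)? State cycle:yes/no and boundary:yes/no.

cycle:no boundary:no

n_0=10 n_1=31 n_2=16  [Q]
∂1: piv[el,ev,fj,fl,fr,fs,fx,fy,jk] rk=9  ker:fv,jl,jr,js,jv,jx,jy,kl,kr,ks,kv,kx,lr,ls,lv,lx,ly,rv,rx,sx,sy,xy
∂2: piv[elv,fjy,fls,flx,frv,fsx,jks,jkx,jlx,jsx,klr,klx,krx] rk=13  ker:ksx,lrx,lsx
∂1c = 2·{e} − 3·{f} + 5·{j} − 2·{k} − 2·{l} + 2·{s} + {x} − 3·{y}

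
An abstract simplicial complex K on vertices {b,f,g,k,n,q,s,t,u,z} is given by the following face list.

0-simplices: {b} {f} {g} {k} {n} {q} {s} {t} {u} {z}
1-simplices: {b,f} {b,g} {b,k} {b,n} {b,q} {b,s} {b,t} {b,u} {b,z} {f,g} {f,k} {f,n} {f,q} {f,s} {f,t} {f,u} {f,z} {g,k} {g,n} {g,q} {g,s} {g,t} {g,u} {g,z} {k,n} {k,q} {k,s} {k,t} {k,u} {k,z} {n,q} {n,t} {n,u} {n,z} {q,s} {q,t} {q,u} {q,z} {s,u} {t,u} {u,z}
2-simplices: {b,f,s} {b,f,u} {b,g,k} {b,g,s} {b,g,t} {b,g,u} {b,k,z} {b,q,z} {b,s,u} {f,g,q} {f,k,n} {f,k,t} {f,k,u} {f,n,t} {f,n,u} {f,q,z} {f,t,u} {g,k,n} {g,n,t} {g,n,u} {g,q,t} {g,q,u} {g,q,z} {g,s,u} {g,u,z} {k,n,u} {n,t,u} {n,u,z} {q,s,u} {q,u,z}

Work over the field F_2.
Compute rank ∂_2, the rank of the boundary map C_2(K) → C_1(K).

rank∂_2=26

n_0=10 n_1=41 n_2=30  [Z2]
∂1: piv[bf,bg,bk,bn,bq,bs,bt,bu,bz] rk=9  ker:fg,fk,fn,fq,fs,ft,fu,fz,gk,gn,gq,gs,gt,gu,gz,kn,kq,ks,kt,ku,kz,nq,nt,nu,nz,qs,qt,qu,qz,su,tu,uz
∂2: piv[bfs,bfu,bgk,bgs,bgt,bgu,bkz,bqz,bsu,fgq,fkn,fkt,fku,fnt,fnu,fqz,ftu,gkn,gnt,gnu,gqt,gqu,gqz,guz,nuz,qsu] rk=26  ker:gsu,knu,ntu,quz
rk∂_2=26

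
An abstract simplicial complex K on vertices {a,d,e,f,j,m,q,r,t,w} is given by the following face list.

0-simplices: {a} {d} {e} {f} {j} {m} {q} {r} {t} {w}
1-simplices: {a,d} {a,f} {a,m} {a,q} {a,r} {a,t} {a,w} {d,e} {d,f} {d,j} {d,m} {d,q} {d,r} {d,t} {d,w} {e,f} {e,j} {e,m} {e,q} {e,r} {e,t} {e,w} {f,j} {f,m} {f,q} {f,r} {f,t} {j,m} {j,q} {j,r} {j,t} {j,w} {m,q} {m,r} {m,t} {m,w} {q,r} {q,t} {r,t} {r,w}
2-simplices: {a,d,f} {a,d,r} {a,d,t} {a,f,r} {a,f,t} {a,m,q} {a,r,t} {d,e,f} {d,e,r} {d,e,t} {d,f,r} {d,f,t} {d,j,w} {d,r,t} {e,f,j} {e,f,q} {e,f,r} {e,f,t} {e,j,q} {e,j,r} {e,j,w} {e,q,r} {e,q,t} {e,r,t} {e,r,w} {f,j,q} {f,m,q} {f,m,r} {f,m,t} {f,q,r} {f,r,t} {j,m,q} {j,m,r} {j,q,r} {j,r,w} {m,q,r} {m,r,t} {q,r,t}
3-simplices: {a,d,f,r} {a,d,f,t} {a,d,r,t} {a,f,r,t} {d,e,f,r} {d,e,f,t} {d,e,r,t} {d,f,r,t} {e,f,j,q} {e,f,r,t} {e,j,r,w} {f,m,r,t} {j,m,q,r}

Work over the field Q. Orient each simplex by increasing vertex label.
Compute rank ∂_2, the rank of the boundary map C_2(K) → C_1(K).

n_0=10 n_1=40 n_2=38 n_3=13  [Q]
∂1: piv[ad,af,am,aq,ar,at,aw,de,dj] rk=9  ker:df,dm,dq,dr,dt,dw,ef,ej,em,eq,er,et,ew,fj,fm,fq,fr,ft,jm,jq,jr,jt,jw,mq,mr,mt,mw,qr,qt,rt,rw
∂2: piv[adf,adr,adt,afr,aft,amq,art,def,der,det,djw,efj,efq,ejq,ejr,ejw,eqr,eqt,erw,fmq,fmr,fmt,jmq] rk=23  ker:dfr,dft,drt,efr,eft,ert,fjq,fqr,frt,jmr,jqr,jrw,mqr,mrt,qrt
∂3: piv[adfr,adft,adrt,afrt,defr,deft,dert,efjq,ejrw,fmrt,jmqr] rk=11  ker:dfrt,efrt
rk∂_2=23

rank∂_2=23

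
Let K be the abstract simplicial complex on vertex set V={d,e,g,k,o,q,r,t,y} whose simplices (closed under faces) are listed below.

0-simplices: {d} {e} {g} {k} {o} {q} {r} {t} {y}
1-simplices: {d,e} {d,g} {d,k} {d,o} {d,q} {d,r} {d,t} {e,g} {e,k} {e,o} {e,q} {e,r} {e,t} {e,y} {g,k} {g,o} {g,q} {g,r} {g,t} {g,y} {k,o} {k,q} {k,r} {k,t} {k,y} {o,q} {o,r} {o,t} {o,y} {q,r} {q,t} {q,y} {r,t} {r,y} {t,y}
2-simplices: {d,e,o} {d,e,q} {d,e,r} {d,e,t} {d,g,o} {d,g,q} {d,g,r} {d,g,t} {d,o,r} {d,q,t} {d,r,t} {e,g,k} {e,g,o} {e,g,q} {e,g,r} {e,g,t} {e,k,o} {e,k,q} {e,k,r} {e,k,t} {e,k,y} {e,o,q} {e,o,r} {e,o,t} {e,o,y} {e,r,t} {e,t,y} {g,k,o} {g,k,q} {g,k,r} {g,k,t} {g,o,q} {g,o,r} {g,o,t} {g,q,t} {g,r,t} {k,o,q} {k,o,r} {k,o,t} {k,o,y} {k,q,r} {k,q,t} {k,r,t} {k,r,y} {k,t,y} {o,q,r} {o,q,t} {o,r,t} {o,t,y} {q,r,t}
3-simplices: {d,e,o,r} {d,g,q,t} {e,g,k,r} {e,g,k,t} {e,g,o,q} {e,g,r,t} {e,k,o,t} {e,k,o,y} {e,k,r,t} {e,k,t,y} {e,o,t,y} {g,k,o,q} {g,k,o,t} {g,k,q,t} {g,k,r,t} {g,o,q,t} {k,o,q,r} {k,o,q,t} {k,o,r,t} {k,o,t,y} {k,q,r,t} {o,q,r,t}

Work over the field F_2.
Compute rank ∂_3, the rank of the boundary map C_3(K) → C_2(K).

n_0=9 n_1=35 n_2=50 n_3=22  [Z2]
∂1: piv[de,dg,dk,do,dq,dr,dt,ey] rk=8  ker:eg,ek,eo,eq,er,et,gk,go,gq,gr,gt,gy,ko,kq,kr,kt,ky,oq,or,ot,oy,qr,qt,qy,rt,ry,ty
∂2: piv[deo,deq,der,det,dgo,dgq,dgr,dgt,dor,dqt,drt,egk,ego,eko,ekq,ekr,ekt,eky,eoq,eot,eoy,ety,kqr,kry] rk=24  ker:egq,egr,egt,eor,ert,gko,gkq,gkr,gkt,goq,gor,got,gqt,grt,koq,kor,kot,koy,kqt,krt,kty,oqr,oqt,ort,oty,qrt
∂3: piv[deor,dgqt,egkr,egkt,egoq,egrt,ekot,ekoy,ekrt,ekty,eoty,gkoq,gkot,gkqt,goqt,koqr,kort,kqrt] rk=18  ker:gkrt,koqt,koty,oqrt
rk∂_3=18

rank∂_3=18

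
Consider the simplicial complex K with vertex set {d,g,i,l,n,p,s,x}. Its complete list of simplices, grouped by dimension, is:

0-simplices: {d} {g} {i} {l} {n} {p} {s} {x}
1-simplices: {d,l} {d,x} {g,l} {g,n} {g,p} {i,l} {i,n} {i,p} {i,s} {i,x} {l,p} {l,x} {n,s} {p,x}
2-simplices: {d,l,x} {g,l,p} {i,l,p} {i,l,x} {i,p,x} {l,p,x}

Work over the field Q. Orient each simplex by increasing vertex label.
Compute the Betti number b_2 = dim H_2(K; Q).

b_2=1

n_0=8 n_1=14 n_2=6  [Q]
∂1: piv[dl,dx,gl,gn,gp,il,is] rk=7  ker:in,ip,ix,lp,lx,ns,px
∂2: piv[dlx,glp,ilp,ilx,ipx] rk=5  ker:lpx
b_2=(6−5)−0=1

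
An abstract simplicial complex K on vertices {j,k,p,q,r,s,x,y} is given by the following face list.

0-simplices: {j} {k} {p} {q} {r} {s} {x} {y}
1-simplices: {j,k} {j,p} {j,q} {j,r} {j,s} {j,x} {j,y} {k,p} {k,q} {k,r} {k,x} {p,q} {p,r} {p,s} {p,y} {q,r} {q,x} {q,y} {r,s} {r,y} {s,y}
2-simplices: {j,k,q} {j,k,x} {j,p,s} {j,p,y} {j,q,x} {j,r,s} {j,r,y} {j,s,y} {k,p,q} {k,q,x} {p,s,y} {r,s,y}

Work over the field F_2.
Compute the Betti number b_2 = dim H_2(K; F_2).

b_2=3

n_0=8 n_1=21 n_2=12  [Z2]
∂1: piv[jk,jp,jq,jr,js,jx,jy] rk=7  ker:kp,kq,kr,kx,pq,pr,ps,py,qr,qx,qy,rs,ry,sy
∂2: piv[jkq,jkx,jps,jpy,jqx,jrs,jry,jsy,kpq] rk=9  ker:kqx,psy,rsy
b_2=(12−9)−0=3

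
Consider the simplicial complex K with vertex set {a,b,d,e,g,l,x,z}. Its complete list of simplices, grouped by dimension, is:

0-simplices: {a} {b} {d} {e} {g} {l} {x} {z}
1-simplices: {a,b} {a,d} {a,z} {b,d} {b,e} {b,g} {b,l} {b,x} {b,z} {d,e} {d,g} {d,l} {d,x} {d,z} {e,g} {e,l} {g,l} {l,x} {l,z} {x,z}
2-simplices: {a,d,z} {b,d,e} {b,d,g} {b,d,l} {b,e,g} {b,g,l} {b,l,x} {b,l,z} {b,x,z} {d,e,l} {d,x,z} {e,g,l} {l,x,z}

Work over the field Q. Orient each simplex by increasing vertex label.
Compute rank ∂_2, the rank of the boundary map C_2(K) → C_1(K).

rank∂_2=11

n_0=8 n_1=20 n_2=13  [Q]
∂1: piv[ab,ad,az,be,bg,bl,bx] rk=7  ker:bd,bz,de,dg,dl,dx,dz,eg,el,gl,lx,lz,xz
∂2: piv[adz,bde,bdg,bdl,beg,bgl,blx,blz,bxz,del,dxz] rk=11  ker:egl,lxz
rk∂_2=11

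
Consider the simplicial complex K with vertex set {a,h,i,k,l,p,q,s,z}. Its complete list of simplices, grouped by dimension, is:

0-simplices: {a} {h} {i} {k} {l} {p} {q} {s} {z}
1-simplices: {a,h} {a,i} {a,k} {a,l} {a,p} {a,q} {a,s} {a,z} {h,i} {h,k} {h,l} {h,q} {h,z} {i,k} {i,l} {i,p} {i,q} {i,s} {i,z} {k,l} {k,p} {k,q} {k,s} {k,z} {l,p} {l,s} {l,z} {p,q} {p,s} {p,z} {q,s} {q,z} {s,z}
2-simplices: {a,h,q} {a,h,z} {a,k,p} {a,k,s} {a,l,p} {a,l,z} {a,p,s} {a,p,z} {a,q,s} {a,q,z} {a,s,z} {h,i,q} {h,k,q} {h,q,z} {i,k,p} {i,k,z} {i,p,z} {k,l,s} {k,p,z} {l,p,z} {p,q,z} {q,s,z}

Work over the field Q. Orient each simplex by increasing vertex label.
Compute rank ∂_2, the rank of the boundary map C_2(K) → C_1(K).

n_0=9 n_1=33 n_2=22  [Q]
∂1: piv[ah,ai,ak,al,ap,aq,as,az] rk=8  ker:hi,hk,hl,hq,hz,ik,il,ip,iq,is,iz,kl,kp,kq,ks,kz,lp,ls,lz,pq,ps,pz,qs,qz,sz
∂2: piv[ahq,ahz,akp,aks,alp,alz,aps,apz,aqs,aqz,asz,hiq,hkq,ikp,ikz,ipz,kls,pqz] rk=18  ker:hqz,kpz,lpz,qsz
rk∂_2=18

rank∂_2=18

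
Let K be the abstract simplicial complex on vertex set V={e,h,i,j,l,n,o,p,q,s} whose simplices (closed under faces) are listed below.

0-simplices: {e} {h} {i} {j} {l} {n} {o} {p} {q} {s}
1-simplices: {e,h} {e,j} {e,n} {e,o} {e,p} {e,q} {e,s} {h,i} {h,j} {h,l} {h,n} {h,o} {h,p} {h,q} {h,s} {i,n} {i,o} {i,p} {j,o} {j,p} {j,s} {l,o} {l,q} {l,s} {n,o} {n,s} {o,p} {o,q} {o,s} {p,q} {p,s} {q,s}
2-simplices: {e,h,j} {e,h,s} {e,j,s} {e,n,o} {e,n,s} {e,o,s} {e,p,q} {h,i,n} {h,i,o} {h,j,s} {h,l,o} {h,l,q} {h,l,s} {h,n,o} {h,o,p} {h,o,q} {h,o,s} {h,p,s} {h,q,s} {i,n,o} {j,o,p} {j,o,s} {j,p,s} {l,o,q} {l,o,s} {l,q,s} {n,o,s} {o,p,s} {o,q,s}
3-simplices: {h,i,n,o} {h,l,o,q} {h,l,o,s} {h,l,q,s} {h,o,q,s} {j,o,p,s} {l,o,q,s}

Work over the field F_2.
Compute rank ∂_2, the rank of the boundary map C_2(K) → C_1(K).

n_0=10 n_1=32 n_2=29 n_3=7  [Z2]
∂1: piv[eh,ej,en,eo,ep,eq,es,hi,hl] rk=9  ker:hj,hn,ho,hp,hq,hs,in,io,ip,jo,jp,js,lo,lq,ls,no,ns,op,oq,os,pq,ps,qs
∂2: piv[ehj,ehs,ejs,eno,ens,eos,epq,hin,hio,hlo,hlq,hls,hno,hop,hoq,hos,hps,hqs,jop,jos] rk=20  ker:hjs,ino,jps,loq,los,lqs,nos,ops,oqs
∂3: piv[hino,hloq,hlos,hlqs,hoqs,jops] rk=6  ker:loqs
rk∂_2=20

rank∂_2=20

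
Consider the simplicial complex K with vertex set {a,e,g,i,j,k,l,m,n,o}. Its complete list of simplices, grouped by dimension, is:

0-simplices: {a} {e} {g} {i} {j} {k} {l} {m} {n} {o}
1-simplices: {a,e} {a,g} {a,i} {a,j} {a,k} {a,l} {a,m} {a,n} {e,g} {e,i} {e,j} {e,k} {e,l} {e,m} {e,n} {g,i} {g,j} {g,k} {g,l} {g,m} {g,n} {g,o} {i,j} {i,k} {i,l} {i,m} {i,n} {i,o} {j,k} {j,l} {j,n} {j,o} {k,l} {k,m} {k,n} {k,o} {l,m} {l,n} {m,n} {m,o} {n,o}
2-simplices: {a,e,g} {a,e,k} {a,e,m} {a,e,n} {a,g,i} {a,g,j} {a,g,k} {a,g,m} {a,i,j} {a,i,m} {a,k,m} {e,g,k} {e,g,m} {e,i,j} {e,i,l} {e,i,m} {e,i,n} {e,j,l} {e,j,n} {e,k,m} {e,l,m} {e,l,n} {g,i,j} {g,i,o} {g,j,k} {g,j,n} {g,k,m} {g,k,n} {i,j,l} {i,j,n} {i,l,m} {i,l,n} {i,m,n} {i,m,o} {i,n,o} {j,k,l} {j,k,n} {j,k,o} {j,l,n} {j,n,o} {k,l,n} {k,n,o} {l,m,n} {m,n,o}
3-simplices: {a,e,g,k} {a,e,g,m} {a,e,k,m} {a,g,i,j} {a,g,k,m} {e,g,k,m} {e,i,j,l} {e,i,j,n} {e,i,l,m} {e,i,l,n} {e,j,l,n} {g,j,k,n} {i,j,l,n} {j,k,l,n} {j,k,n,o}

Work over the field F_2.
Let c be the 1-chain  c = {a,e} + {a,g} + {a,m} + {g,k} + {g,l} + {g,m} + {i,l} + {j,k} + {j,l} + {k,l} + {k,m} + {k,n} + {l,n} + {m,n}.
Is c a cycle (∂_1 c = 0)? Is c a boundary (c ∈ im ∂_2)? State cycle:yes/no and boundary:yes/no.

n_0=10 n_1=41 n_2=44 n_3=15  [Z2]
∂1: piv[ae,ag,ai,aj,ak,al,am,an,go] rk=9  ker:eg,ei,ej,ek,el,em,en,gi,gj,gk,gl,gm,gn,ij,ik,il,im,in,io,jk,jl,jn,jo,kl,km,kn,ko,lm,ln,mn,mo,no
∂2: piv[aeg,aek,aem,aen,agi,agj,agk,agm,aij,aim,akm,eij,eil,eim,ein,ejl,ejn,elm,eln,gio,gjk,gjn,gkn,imn,imo,ino,jkl,jko,jno] rk=29  ker:egk,egm,ekm,gij,gkm,ijl,ijn,ilm,iln,jkn,jln,kln,kno,lmn,mno
∂3: piv[aegk,aegm,aekm,agij,agkm,eijl,eijn,eilm,eiln,ejln,gjkn,jkln,jkno] rk=13  ker:egkm,ijln
∂1c = {a} + {e} + {i} + {k} + {l} + {n}

cycle:no boundary:no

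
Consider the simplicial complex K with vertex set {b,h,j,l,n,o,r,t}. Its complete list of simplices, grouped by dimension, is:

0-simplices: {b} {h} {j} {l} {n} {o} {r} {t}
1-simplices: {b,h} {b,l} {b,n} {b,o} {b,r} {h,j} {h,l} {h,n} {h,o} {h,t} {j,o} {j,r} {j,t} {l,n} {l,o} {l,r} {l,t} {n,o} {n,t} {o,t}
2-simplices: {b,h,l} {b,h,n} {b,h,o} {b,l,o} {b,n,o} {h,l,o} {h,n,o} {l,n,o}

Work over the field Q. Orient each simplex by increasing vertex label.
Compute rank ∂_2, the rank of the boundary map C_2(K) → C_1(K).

n_0=8 n_1=20 n_2=8  [Q]
∂1: piv[bh,bl,bn,bo,br,hj,ht] rk=7  ker:hl,hn,ho,jo,jr,jt,ln,lo,lr,lt,no,nt,ot
∂2: piv[bhl,bhn,bho,blo,bno,lno] rk=6  ker:hlo,hno
rk∂_2=6

rank∂_2=6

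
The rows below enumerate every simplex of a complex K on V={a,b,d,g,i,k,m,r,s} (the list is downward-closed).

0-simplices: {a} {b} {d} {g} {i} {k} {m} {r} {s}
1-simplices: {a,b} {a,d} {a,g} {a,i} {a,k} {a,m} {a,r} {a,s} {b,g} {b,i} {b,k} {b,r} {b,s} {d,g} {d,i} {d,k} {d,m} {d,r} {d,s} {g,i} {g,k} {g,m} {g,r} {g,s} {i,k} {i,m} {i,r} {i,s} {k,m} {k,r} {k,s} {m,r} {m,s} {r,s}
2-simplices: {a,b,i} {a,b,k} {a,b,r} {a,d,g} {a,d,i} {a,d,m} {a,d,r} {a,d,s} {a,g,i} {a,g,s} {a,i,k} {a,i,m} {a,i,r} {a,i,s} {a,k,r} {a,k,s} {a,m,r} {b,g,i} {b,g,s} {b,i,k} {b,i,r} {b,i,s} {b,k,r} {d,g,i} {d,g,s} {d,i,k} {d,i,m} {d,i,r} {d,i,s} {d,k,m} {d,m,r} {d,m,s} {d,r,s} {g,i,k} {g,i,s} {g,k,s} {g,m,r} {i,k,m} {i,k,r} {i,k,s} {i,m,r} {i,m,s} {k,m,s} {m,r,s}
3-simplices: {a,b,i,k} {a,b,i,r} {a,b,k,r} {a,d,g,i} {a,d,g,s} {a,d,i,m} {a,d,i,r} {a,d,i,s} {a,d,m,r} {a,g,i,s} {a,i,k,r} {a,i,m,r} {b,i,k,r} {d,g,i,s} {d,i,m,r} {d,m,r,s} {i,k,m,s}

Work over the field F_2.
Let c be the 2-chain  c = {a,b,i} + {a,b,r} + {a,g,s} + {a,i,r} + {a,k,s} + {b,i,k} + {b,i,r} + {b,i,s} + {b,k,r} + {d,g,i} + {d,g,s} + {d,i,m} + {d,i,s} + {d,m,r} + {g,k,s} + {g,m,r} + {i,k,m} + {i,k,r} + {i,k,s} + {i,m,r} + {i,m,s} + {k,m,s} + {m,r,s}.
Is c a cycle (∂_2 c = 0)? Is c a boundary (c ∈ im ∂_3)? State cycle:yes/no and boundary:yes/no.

n_0=9 n_1=34 n_2=44 n_3=17  [Z2]
∂1: piv[ab,ad,ag,ai,ak,am,ar,as] rk=8  ker:bg,bi,bk,br,bs,dg,di,dk,dm,dr,ds,gi,gk,gm,gr,gs,ik,im,ir,is,km,kr,ks,mr,ms,rs
∂2: piv[abi,abk,abr,adg,adi,adm,adr,ads,agi,ags,aik,aim,air,ais,akr,aks,amr,bgi,bgs,dik,dkm,dms,drs,gik,gmr] rk=25  ker:bik,bir,bis,bkr,dgi,dgs,dim,dir,dis,dmr,gis,gks,ikm,ikr,iks,imr,ims,kms,mrs
∂3: piv[abik,abir,abkr,adgi,adgs,adim,adir,adis,admr,agis,aikr,aimr,dmrs,ikms] rk=14  ker:bikr,dgis,dimr
∂2c = {a,g} + {a,k} + {b,r} + {b,s} + {d,i} + {d,r} + {g,i} + {g,k} + {g,m} + {g,r} + {g,s} + {m,s} + {r,s}

cycle:no boundary:no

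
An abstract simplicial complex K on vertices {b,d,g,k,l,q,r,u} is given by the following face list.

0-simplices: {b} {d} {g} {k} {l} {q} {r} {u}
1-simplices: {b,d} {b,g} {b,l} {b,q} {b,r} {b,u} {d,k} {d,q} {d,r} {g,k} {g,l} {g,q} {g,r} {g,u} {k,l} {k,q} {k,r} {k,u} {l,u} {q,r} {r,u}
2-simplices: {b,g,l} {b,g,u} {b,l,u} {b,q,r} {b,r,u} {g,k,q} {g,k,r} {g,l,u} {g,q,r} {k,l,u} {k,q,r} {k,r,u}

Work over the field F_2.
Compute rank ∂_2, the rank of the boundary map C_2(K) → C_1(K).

n_0=8 n_1=21 n_2=12  [Z2]
∂1: piv[bd,bg,bl,bq,br,bu,dk] rk=7  ker:dq,dr,gk,gl,gq,gr,gu,kl,kq,kr,ku,lu,qr,ru
∂2: piv[bgl,bgu,blu,bqr,bru,gkq,gkr,gqr,klu,kru] rk=10  ker:glu,kqr
rk∂_2=10

rank∂_2=10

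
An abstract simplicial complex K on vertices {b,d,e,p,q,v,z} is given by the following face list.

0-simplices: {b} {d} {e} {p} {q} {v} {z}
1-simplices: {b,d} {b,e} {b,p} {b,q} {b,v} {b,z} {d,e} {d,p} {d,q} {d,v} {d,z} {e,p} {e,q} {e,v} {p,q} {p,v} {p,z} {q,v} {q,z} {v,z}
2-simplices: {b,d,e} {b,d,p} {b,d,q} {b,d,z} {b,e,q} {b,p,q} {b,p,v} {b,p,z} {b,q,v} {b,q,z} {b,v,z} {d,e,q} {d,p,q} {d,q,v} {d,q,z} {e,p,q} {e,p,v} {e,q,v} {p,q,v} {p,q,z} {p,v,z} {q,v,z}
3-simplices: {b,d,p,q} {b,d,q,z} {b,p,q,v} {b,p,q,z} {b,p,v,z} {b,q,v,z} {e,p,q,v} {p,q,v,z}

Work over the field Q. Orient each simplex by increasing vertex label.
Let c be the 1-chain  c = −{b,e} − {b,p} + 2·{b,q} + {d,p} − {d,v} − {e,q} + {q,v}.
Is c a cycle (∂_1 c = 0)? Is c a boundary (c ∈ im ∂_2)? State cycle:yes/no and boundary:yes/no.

n_0=7 n_1=20 n_2=22 n_3=8  [Q]
∂1: piv[bd,be,bp,bq,bv,bz] rk=6  ker:de,dp,dq,dv,dz,ep,eq,ev,pq,pv,pz,qv,qz,vz
∂2: piv[bde,bdp,bdq,bdz,beq,bpq,bpv,bpz,bqv,bqz,bvz,dqv,epq,epv] rk=14  ker:deq,dpq,dqz,eqv,pqv,pqz,pvz,qvz
∂3: piv[bdpq,bdqz,bpqv,bpqz,bpvz,bqvz,epqv] rk=7  ker:pqvz
∂1c = 0
c vs im∂2: reduces to 0 ⇒ boundary

cycle:yes boundary:yes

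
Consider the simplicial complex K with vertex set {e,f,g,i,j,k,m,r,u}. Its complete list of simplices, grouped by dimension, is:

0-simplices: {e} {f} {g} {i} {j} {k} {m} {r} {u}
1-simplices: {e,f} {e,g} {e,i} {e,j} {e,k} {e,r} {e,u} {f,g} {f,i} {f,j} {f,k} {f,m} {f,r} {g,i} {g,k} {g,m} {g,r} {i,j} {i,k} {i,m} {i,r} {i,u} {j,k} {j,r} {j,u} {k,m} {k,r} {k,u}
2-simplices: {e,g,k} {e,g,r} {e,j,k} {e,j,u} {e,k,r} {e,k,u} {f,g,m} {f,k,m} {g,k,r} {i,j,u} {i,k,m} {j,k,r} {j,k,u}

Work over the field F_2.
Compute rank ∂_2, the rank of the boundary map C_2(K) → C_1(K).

n_0=9 n_1=28 n_2=13  [Z2]
∂1: piv[ef,eg,ei,ej,ek,er,eu,fm] rk=8  ker:fg,fi,fj,fk,fr,gi,gk,gm,gr,ij,ik,im,ir,iu,jk,jr,ju,km,kr,ku
∂2: piv[egk,egr,ejk,eju,ekr,eku,fgm,fkm,iju,ikm,jkr] rk=11  ker:gkr,jku
rk∂_2=11

rank∂_2=11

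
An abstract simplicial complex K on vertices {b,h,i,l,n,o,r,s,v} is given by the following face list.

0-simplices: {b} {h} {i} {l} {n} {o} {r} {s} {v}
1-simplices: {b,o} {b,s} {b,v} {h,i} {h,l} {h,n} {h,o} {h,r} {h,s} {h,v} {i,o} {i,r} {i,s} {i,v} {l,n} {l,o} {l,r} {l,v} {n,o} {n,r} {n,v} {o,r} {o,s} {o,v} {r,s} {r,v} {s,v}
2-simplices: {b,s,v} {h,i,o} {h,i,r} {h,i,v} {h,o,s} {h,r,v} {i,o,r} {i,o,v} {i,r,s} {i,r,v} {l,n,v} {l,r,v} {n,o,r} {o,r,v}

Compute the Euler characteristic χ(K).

χ(K)=-4

n_0=9 n_1=27 n_2=14
χ=+9−27+14=-4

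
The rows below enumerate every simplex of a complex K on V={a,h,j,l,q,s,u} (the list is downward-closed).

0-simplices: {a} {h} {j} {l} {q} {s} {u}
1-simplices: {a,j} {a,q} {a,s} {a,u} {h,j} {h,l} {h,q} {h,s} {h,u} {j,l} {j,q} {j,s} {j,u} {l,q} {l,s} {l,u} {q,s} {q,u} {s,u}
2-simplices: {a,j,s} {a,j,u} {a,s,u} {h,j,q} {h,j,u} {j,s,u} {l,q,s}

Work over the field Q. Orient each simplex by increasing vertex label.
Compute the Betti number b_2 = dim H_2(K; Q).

b_2=1

n_0=7 n_1=19 n_2=7  [Q]
∂1: piv[aj,aq,as,au,hj,hl] rk=6  ker:hq,hs,hu,jl,jq,js,ju,lq,ls,lu,qs,qu,su
∂2: piv[ajs,aju,asu,hjq,hju,lqs] rk=6  ker:jsu
b_2=(7−6)−0=1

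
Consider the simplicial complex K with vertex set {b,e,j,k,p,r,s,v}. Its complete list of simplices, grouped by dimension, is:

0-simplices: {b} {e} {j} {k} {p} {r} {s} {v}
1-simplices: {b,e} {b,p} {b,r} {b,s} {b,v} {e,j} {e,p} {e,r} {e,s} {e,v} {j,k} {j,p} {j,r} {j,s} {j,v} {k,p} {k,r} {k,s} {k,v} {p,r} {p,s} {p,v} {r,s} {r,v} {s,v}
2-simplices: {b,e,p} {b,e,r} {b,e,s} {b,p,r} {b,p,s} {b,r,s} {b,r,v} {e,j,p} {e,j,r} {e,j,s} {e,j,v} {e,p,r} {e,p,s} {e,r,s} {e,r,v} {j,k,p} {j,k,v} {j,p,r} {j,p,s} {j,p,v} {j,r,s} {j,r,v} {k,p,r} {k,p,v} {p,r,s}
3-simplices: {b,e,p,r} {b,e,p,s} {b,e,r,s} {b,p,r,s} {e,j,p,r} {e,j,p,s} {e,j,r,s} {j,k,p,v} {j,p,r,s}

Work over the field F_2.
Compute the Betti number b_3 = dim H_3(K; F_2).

b_3=1

n_0=8 n_1=25 n_2=25 n_3=9  [Z2]
∂1: piv[be,bp,br,bs,bv,ej,jk] rk=7  ker:ep,er,es,ev,jp,jr,js,jv,kp,kr,ks,kv,pr,ps,pv,rs,rv,sv
∂2: piv[bep,ber,bes,bpr,bps,brs,brv,ejp,ejr,ejs,ejv,erv,jkp,jkv,jpv,kpr] rk=16  ker:epr,eps,ers,jpr,jps,jrs,jrv,kpv,prs
∂3: piv[bepr,beps,bers,bprs,ejpr,ejps,ejrs,jkpv] rk=8  ker:jprs
b_3=(9−8)−0=1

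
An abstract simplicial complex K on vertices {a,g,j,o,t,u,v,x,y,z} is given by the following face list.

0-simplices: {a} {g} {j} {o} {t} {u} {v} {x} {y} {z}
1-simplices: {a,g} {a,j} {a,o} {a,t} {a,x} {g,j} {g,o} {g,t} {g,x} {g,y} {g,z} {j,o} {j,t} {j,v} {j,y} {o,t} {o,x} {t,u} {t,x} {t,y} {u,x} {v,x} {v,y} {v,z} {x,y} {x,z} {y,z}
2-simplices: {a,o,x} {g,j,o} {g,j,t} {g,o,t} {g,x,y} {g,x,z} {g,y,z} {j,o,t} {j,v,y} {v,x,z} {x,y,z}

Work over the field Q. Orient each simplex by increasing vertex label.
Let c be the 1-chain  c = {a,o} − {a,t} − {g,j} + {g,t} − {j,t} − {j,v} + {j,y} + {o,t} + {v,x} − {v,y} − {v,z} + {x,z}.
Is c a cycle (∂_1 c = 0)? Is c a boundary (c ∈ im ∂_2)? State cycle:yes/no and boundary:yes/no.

cycle:yes boundary:no

n_0=10 n_1=27 n_2=11  [Q]
∂1: piv[ag,aj,ao,at,ax,gy,gz,jv,tu] rk=9  ker:gj,go,gt,gx,jo,jt,jy,ot,ox,tx,ty,ux,vx,vy,vz,xy,xz,yz
∂2: piv[aox,gjo,gjt,got,gxy,gxz,gyz,jvy,vxz] rk=9  ker:jot,xyz
∂1c = 0
c vs im∂2: residual ≠ 0 ⇒ not boundary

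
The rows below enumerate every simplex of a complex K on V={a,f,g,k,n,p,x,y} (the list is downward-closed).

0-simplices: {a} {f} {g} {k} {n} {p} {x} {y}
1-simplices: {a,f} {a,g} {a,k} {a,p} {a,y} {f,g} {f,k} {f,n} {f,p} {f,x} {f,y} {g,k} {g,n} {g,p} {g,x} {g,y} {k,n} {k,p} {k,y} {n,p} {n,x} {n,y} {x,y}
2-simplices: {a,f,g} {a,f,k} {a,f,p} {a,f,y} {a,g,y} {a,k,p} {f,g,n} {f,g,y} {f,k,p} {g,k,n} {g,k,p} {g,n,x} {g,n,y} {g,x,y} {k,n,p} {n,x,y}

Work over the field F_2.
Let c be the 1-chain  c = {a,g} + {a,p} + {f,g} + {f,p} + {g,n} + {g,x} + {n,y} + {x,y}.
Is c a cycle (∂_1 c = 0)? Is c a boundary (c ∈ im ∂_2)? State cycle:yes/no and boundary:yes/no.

cycle:yes boundary:yes

n_0=8 n_1=23 n_2=16  [Z2]
∂1: piv[af,ag,ak,ap,ay,fn,fx] rk=7  ker:fg,fk,fp,fy,gk,gn,gp,gx,gy,kn,kp,ky,np,nx,ny,xy
∂2: piv[afg,afk,afp,afy,agy,akp,fgn,gkn,gkp,gnx,gny,gxy,knp] rk=13  ker:fgy,fkp,nxy
∂1c = 0
c vs im∂2: reduces to 0 ⇒ boundary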